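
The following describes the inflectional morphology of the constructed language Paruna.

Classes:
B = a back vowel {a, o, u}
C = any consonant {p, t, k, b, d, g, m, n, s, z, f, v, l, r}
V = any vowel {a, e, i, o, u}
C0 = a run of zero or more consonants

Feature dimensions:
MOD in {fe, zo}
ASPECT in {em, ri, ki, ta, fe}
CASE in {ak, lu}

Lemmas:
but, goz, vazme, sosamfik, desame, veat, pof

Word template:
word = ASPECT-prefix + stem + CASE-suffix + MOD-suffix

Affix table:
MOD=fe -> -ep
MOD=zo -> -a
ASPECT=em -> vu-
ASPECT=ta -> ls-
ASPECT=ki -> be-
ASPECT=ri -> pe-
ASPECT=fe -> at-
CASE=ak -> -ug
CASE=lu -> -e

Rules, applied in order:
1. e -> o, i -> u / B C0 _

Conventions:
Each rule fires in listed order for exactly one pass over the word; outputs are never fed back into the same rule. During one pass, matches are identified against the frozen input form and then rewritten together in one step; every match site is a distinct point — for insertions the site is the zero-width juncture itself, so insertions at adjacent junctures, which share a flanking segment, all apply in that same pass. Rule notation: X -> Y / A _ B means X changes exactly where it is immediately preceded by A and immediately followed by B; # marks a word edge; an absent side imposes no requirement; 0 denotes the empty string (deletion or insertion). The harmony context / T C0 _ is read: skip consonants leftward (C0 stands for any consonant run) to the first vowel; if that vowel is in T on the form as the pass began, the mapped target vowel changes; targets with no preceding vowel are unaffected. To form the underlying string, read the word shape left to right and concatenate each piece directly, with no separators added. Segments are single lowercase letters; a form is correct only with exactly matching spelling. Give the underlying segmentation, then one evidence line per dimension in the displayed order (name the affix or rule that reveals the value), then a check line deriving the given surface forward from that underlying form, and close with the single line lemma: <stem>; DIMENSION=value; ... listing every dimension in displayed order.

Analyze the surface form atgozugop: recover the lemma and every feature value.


underlying: at-goz-ug-ep
MOD=fe - signalled by the affix -ep
ASPECT=fe - signalled by the affix at-
CASE=ak - signalled by the affix -ug
check: atgozugep -> atgozugop
lemma: goz; MOD=fe; ASPECT=fe; CASE=ak


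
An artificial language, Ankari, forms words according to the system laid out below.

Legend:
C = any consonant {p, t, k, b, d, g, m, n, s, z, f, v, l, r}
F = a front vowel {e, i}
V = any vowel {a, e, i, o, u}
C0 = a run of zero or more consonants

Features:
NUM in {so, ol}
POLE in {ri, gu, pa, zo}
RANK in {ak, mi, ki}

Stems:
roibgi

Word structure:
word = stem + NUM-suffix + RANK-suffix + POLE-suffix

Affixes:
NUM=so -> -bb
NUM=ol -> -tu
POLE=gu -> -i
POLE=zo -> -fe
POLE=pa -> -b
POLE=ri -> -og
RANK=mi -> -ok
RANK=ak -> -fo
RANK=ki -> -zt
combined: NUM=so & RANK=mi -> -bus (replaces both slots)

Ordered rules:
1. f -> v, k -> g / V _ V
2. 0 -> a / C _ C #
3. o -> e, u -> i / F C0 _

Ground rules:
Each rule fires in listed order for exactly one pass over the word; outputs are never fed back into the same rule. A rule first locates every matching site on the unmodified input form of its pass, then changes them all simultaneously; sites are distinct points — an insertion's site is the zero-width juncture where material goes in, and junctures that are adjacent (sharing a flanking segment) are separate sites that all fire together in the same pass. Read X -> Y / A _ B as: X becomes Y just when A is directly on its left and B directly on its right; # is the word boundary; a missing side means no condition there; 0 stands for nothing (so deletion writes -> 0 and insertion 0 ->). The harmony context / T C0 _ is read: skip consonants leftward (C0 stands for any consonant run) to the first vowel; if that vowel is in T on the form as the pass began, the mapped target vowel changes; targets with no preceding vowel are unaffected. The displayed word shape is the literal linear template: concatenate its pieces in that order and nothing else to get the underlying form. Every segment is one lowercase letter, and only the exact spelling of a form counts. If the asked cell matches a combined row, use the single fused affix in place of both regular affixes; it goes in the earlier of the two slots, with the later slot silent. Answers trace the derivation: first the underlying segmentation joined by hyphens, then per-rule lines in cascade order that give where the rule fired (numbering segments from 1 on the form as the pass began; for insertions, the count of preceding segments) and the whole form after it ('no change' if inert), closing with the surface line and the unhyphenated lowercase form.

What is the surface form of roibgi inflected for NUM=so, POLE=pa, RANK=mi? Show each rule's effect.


underlying: roibgi-bus-b
1. f -> v, k -> g / V _ V: no change
2. 0 -> a / C _ C #: inserts after position(s) 9: roibgibusab
3. o -> e, u -> i / F C0 _: fires at position(s) 8: roibgibisab
surface: roibgibisab


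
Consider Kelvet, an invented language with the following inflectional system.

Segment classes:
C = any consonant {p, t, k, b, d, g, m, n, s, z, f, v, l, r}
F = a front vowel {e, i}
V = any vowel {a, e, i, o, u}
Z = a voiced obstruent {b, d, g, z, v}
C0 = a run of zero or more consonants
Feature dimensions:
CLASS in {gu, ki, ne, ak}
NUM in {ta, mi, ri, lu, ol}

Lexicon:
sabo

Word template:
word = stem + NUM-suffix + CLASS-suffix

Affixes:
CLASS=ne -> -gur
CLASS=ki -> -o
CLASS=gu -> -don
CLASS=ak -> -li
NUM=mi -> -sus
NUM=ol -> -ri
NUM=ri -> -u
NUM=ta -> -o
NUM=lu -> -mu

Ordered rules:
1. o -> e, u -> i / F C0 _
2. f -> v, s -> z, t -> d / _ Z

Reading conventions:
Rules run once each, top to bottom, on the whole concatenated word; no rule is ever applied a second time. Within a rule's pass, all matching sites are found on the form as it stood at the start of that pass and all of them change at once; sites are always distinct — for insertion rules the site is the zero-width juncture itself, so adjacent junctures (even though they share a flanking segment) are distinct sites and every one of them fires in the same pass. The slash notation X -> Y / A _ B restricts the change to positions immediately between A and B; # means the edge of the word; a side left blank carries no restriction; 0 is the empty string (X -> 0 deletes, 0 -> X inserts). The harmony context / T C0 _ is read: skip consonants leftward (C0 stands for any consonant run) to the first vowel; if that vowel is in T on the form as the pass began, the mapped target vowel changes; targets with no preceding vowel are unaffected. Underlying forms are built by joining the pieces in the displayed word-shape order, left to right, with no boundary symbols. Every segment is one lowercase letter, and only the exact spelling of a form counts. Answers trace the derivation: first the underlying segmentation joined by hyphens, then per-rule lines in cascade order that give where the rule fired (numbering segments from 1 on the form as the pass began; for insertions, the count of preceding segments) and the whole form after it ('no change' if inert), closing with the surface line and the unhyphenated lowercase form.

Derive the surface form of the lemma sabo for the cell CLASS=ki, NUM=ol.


underlying: sabo-ri-o
1. o -> e, u -> i / F C0 _: fires at position(s) 7: saborie
2. f -> v, s -> z, t -> d / _ Z: no change
surface: saborie


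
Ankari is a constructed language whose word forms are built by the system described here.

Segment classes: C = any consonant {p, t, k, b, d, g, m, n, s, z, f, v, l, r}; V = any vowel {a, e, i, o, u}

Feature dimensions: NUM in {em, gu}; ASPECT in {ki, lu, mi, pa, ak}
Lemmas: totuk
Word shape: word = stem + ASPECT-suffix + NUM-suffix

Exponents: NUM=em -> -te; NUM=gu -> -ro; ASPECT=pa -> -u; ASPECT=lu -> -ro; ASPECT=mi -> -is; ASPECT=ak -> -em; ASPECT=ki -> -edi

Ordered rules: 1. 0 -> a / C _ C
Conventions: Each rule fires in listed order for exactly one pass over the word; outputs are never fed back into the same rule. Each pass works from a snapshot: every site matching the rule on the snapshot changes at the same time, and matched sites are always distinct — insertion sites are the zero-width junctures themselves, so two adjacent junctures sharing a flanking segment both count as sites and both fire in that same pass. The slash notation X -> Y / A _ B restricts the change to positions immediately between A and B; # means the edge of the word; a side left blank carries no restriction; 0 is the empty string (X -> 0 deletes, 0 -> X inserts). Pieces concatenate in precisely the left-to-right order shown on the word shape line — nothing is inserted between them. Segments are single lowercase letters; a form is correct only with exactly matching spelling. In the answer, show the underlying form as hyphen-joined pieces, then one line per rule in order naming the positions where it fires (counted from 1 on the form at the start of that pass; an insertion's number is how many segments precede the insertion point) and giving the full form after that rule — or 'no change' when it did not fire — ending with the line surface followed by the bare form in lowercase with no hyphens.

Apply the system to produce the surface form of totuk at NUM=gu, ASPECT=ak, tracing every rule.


underlying: totuk-em-ro
1. 0 -> a / C _ C: inserts after position(s) 7: totukemaro
surface: totukemaro


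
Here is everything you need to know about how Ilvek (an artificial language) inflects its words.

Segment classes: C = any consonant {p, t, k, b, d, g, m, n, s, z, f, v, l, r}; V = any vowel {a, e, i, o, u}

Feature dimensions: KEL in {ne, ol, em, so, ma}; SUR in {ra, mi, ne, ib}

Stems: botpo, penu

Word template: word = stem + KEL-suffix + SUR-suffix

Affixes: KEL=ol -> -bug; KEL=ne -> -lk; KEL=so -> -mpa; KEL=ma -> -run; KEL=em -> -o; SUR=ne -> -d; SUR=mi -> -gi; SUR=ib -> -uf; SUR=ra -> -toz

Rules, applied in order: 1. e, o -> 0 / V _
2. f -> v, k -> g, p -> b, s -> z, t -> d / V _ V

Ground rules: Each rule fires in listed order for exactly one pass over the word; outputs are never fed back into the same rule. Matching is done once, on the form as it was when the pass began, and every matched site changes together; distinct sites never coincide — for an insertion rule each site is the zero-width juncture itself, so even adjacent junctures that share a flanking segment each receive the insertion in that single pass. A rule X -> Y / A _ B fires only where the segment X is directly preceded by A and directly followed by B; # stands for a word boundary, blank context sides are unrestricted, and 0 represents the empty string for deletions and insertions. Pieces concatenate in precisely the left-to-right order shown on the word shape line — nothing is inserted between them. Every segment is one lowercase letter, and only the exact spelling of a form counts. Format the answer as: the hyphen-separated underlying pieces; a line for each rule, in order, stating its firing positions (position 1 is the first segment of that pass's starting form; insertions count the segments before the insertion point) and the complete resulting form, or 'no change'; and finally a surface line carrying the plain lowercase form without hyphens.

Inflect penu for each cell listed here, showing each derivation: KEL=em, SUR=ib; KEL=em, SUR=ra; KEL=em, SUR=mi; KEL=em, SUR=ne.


cell KEL=em, SUR=ib:
underlying: penu-o-uf
1. e, o -> 0 / V _: fires at position(s) 5: penuuf
2. f -> v, k -> g, p -> b, s -> z, t -> d / V _ V: no change
surface: penuuf

cell KEL=em, SUR=ra:
underlying: penu-o-toz
1. e, o -> 0 / V _: fires at position(s) 5: penutoz
2. f -> v, k -> g, p -> b, s -> z, t -> d / V _ V: fires at position(s) 5: penudoz
surface: penudoz

cell KEL=em, SUR=mi:
underlying: penu-o-gi
1. e, o -> 0 / V _: fires at position(s) 5: penugi
2. f -> v, k -> g, p -> b, s -> z, t -> d / V _ V: no change
surface: penugi

cell KEL=em, SUR=ne:
underlying: penu-o-d
1. e, o -> 0 / V _: fires at position(s) 5: penud
2. f -> v, k -> g, p -> b, s -> z, t -> d / V _ V: no change
surface: penud


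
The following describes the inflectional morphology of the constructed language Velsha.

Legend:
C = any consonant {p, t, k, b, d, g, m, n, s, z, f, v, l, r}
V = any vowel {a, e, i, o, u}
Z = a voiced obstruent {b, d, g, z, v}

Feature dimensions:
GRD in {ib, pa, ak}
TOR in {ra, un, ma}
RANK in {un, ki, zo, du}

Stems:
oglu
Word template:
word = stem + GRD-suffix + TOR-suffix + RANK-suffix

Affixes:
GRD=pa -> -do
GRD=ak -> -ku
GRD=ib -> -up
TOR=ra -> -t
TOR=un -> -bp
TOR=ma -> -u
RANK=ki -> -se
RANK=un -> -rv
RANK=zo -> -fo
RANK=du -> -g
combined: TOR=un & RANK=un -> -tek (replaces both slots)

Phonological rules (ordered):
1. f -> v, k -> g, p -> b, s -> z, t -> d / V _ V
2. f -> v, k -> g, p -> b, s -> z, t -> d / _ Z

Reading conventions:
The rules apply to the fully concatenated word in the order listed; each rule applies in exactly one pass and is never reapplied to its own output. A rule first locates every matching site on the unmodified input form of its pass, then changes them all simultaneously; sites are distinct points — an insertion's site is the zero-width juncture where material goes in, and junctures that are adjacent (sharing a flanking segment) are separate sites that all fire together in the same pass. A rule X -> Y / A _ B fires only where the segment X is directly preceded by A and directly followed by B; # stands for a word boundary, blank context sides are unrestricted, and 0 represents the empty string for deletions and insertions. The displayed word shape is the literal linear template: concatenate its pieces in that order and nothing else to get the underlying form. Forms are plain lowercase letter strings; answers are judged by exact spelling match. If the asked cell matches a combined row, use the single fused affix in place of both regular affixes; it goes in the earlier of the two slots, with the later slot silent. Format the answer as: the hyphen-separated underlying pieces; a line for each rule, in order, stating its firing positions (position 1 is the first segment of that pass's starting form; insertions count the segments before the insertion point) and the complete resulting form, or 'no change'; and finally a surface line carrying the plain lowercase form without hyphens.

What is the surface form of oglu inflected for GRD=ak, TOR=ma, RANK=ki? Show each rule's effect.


underlying: oglu-ku-u-se
1. f -> v, k -> g, p -> b, s -> z, t -> d / V _ V: fires at position(s) 5, 8: ogluguuze
2. f -> v, k -> g, p -> b, s -> z, t -> d / _ Z: no change
surface: ogluguuze


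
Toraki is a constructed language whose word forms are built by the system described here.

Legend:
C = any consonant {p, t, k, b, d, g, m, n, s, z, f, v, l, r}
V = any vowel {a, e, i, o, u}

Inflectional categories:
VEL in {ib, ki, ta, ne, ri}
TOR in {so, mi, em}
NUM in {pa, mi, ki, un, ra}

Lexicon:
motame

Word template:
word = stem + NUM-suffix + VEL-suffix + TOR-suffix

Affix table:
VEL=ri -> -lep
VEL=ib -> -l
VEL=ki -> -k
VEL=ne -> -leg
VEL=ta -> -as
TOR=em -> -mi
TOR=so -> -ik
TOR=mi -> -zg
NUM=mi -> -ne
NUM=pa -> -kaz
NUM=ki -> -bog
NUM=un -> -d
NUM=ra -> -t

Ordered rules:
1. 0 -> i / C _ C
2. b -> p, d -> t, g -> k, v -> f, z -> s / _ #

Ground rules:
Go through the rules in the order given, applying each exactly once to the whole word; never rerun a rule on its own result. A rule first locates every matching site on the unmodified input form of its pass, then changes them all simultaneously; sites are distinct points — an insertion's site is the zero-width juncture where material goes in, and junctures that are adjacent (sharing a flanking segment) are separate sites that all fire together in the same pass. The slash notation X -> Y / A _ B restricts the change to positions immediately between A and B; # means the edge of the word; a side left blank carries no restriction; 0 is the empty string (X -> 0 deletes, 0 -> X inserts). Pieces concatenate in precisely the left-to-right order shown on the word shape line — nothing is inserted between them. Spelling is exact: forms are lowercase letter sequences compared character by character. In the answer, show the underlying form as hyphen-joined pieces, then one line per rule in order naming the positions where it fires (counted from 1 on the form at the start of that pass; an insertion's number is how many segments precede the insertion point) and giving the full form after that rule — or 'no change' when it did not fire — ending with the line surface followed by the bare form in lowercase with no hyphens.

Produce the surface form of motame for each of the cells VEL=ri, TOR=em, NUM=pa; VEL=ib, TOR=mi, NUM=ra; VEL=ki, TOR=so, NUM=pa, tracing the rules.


cell VEL=ri, TOR=em, NUM=pa:
underlying: motame-kaz-lep-mi
1. 0 -> i / C _ C: inserts after position(s) 9, 12: motamekazilepimi
2. b -> p, d -> t, g -> k, v -> f, z -> s / _ #: no change
surface: motamekazilepimi

cell VEL=ib, TOR=mi, NUM=ra:
underlying: motame-t-l-zg
1. 0 -> i / C _ C: inserts after position(s) 7, 8, 9: motametilizig
2. b -> p, d -> t, g -> k, v -> f, z -> s / _ #: fires at position(s) 13: motametilizik
surface: motametilizik

cell VEL=ki, TOR=so, NUM=pa:
underlying: motame-kaz-k-ik
1. 0 -> i / C _ C: inserts after position(s) 9: motamekazikik
2. b -> p, d -> t, g -> k, v -> f, z -> s / _ #: no change
surface: motamekazikik


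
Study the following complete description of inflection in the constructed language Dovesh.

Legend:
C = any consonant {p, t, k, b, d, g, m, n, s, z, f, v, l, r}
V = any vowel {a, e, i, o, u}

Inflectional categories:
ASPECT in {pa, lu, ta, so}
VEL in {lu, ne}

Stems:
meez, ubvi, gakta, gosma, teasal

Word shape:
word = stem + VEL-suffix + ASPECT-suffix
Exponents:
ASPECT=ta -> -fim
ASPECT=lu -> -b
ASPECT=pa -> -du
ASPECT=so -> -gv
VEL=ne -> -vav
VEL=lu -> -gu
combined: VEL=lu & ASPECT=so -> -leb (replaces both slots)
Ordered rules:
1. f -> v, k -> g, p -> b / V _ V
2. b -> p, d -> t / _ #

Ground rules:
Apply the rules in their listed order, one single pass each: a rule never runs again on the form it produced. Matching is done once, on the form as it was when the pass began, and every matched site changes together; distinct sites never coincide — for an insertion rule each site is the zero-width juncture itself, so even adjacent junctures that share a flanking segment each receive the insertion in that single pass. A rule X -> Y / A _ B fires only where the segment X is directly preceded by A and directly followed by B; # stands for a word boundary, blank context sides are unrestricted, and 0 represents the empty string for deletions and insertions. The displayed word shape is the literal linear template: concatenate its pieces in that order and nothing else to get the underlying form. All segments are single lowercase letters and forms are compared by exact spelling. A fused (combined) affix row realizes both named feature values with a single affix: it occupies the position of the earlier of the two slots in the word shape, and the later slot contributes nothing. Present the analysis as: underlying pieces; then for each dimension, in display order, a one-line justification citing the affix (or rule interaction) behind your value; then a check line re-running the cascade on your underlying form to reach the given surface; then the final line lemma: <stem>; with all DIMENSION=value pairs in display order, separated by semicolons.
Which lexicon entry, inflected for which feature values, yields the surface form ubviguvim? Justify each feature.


underlying: ubvi-gu-fim
ASPECT=ta - signalled by the affix -fim
VEL=lu - signalled by the affix -gu
check: ubvigufim -> ubviguvim -> ubviguvim
lemma: ubvi; ASPECT=ta; VEL=lu


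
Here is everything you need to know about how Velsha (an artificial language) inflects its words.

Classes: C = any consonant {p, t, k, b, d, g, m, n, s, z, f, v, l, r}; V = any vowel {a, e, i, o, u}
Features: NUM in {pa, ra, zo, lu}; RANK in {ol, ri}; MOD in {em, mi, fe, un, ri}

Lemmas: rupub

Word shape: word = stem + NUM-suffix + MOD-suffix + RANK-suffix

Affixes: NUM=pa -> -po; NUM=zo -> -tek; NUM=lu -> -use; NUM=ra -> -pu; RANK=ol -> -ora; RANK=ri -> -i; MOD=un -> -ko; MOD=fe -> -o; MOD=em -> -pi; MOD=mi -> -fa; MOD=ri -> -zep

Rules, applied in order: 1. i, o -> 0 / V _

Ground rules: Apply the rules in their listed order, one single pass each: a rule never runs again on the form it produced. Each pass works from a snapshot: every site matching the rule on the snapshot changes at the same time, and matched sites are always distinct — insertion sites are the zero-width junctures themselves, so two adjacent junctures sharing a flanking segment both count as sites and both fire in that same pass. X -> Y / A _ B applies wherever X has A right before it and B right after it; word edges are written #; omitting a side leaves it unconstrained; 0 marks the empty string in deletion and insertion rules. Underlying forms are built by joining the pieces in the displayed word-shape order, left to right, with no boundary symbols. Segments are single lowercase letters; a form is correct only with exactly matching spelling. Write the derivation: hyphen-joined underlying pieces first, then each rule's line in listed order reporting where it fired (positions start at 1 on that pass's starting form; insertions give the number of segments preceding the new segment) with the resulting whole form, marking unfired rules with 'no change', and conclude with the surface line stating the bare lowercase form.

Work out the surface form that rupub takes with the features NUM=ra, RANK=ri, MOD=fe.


underlying: rupub-pu-o-i
1. i, o -> 0 / V _: fires at position(s) 8, 9: rupubpu
surface: rupubpu


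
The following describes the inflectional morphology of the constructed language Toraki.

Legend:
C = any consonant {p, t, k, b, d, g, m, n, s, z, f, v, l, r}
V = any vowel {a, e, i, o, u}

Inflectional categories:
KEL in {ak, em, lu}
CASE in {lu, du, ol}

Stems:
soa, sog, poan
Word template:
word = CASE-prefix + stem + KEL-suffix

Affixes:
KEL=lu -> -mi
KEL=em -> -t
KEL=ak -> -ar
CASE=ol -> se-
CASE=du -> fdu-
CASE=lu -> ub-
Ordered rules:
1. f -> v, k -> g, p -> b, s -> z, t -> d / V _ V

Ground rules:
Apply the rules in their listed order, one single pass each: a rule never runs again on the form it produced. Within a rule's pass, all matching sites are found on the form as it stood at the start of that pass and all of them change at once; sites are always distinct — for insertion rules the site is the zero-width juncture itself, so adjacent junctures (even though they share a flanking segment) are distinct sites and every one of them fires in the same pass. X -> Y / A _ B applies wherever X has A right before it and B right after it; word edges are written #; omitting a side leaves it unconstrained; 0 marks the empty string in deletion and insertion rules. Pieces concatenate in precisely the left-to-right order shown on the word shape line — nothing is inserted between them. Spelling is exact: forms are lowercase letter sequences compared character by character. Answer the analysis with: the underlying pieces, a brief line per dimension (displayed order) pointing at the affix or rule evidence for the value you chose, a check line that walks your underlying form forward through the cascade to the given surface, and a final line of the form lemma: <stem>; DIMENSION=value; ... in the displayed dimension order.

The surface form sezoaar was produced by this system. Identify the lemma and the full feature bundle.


underlying: se-soa-ar
KEL=ak - signalled by the affix -ar
CASE=ol - signalled by the affix se-
check: sesoaar -> sezoaar
lemma: soa; KEL=ak; CASE=ol


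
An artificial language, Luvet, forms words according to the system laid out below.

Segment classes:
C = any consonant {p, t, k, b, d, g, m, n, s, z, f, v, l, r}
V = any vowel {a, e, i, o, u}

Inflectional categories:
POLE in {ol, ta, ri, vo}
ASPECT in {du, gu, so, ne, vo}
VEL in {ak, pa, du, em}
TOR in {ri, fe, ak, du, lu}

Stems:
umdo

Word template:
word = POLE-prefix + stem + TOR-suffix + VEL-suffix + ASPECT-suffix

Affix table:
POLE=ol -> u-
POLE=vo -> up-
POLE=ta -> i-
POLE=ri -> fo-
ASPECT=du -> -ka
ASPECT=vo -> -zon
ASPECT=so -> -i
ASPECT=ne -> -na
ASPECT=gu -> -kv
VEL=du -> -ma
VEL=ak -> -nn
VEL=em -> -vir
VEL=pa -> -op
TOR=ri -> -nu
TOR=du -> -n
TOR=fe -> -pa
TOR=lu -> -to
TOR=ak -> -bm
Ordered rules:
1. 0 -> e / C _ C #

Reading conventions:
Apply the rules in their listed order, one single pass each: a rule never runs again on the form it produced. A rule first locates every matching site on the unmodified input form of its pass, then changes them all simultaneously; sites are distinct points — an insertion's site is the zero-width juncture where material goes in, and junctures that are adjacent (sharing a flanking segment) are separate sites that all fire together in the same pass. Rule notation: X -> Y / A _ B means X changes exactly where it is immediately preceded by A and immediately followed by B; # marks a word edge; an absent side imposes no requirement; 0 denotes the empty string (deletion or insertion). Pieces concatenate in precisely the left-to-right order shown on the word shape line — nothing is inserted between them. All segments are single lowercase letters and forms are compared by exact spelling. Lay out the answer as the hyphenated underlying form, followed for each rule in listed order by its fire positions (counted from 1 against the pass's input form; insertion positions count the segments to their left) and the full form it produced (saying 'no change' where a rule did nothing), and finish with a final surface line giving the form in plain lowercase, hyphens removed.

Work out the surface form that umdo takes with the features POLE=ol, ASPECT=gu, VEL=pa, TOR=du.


underlying: u-umdo-n-op-kv
1. 0 -> e / C _ C #: inserts after position(s) 9: uumdonopkev
surface: uumdonopkev


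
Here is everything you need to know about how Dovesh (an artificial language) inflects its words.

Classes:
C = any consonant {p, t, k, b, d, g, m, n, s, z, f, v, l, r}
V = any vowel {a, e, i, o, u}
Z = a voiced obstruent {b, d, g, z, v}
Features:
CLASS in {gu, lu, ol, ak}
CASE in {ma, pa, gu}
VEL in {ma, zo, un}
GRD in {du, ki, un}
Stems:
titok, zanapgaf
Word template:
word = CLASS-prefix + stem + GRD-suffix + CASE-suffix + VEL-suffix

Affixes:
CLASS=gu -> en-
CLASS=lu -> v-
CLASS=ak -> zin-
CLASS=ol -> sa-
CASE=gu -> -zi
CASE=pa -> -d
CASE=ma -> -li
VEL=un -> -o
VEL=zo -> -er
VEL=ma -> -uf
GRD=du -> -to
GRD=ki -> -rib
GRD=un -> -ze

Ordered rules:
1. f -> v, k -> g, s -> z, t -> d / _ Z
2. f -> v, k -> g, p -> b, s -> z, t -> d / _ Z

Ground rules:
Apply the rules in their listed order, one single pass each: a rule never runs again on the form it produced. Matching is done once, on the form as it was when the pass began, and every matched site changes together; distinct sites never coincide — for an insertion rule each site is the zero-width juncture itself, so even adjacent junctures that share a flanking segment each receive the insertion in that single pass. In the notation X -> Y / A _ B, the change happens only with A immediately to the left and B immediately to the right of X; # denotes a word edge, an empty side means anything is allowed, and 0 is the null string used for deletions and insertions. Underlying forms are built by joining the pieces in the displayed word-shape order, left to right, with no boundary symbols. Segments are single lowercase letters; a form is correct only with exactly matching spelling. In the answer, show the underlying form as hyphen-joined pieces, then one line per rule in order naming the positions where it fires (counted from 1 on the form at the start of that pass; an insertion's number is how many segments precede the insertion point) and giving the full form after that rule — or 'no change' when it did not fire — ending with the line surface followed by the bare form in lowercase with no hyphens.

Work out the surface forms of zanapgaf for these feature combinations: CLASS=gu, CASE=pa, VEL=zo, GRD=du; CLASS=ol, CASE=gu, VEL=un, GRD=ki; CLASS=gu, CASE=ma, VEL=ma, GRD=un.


cell CLASS=gu, CASE=pa, VEL=zo, GRD=du:
underlying: en-zanapgaf-to-d-er
1. f -> v, k -> g, s -> z, t -> d / _ Z: no change
2. f -> v, k -> g, p -> b, s -> z, t -> d / _ Z: fires at position(s) 7: enzanabgaftoder
surface: enzanabgaftoder

cell CLASS=ol, CASE=gu, VEL=un, GRD=ki:
underlying: sa-zanapgaf-rib-zi-o
1. f -> v, k -> g, s -> z, t -> d / _ Z: no change
2. f -> v, k -> g, p -> b, s -> z, t -> d / _ Z: fires at position(s) 7: sazanabgafribzio
surface: sazanabgafribzio

cell CLASS=gu, CASE=ma, VEL=ma, GRD=un:
underlying: en-zanapgaf-ze-li-uf
1. f -> v, k -> g, s -> z, t -> d / _ Z: fires at position(s) 10: enzanapgavzeliuf
2. f -> v, k -> g, p -> b, s -> z, t -> d / _ Z: fires at position(s) 7: enzanabgavzeliuf
surface: enzanabgavzeliuf


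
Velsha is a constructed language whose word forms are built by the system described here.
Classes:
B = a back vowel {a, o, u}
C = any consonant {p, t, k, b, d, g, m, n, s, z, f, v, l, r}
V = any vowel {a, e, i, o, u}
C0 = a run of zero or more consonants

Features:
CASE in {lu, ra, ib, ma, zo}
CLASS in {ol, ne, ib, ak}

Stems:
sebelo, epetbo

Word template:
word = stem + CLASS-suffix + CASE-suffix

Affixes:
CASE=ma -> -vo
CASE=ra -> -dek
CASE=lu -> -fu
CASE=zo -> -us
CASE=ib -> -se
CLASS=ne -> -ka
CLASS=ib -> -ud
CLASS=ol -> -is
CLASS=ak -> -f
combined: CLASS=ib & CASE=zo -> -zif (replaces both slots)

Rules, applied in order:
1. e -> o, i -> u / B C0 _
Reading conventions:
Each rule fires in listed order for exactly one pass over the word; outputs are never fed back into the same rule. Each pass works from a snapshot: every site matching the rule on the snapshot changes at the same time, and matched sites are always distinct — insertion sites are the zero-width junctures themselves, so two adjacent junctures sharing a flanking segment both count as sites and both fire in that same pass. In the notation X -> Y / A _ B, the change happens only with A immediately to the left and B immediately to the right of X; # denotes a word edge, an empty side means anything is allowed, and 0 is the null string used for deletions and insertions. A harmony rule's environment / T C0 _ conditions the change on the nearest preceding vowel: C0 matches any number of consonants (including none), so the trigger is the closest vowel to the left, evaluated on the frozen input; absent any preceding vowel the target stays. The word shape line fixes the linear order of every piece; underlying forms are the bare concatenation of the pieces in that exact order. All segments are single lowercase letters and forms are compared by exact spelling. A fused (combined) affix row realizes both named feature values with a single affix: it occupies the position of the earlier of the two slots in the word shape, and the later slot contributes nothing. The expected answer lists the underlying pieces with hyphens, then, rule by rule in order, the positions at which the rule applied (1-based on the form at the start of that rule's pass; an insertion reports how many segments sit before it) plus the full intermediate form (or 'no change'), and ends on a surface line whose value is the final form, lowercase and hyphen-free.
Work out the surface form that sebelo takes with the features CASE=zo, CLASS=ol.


underlying: sebelo-is-us
1. e -> o, i -> u / B C0 _: fires at position(s) 7: sebelousus
surface: sebelousus


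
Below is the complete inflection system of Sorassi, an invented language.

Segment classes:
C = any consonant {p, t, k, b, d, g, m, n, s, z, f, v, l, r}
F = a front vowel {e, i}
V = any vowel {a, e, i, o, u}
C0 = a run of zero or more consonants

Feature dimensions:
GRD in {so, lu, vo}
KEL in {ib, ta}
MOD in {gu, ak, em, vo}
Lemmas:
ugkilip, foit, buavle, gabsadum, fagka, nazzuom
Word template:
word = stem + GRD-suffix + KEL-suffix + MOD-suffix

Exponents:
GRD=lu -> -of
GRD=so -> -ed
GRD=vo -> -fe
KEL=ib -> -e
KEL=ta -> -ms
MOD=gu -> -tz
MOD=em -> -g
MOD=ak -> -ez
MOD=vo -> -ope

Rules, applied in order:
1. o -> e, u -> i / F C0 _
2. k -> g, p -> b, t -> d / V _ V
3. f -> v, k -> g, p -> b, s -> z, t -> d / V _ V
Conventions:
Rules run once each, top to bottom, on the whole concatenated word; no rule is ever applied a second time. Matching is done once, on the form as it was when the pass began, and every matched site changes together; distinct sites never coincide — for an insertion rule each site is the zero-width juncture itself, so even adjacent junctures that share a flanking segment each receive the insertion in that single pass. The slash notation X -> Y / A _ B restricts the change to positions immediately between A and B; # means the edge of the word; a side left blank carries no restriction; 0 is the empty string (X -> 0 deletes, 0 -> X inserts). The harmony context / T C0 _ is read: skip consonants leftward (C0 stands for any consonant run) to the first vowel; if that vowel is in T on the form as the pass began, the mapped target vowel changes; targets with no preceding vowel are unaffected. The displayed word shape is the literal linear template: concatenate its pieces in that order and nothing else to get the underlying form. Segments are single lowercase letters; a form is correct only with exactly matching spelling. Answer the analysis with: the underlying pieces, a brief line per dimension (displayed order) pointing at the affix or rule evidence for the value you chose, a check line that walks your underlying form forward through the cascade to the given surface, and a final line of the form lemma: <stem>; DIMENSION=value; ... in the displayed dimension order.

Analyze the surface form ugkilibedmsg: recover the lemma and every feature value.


underlying: ugkilip-ed-ms-g
GRD=so - signalled by the affix -ed
KEL=ta - signalled by the affix -ms
MOD=em - signalled by the affix -g
check: ugkilipedmsg -> ugkilipedmsg -> ugkilibedmsg -> ugkilibedmsg
lemma: ugkilip; GRD=so; KEL=ta; MOD=em


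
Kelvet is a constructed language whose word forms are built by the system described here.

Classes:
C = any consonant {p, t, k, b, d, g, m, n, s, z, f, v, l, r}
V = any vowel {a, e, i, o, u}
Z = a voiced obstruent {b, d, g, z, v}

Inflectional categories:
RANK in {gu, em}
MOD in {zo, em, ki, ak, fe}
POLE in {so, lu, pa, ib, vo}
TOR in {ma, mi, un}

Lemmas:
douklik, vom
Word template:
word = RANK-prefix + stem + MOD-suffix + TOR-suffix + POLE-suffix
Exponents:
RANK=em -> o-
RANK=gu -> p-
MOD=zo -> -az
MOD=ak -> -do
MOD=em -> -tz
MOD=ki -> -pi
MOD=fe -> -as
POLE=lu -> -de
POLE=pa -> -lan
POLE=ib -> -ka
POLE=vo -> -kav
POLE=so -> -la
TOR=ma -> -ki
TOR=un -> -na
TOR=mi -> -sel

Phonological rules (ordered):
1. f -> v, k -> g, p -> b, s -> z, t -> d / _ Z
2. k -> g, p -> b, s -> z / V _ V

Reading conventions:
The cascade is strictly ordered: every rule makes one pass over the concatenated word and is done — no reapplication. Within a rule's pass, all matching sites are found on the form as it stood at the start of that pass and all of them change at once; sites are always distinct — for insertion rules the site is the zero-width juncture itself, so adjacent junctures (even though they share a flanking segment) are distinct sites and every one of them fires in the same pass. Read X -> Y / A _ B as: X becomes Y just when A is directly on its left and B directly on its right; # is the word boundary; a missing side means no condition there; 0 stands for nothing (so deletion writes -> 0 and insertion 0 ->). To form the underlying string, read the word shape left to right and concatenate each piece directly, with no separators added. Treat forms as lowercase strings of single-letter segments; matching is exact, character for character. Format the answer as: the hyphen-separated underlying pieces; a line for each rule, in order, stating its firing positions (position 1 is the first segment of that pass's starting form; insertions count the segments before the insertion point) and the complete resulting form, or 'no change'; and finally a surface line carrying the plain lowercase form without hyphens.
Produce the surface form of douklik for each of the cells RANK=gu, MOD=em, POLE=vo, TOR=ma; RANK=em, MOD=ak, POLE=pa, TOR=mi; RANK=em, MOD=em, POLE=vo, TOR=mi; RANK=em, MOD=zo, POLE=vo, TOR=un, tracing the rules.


cell RANK=gu, MOD=em, POLE=vo, TOR=ma:
underlying: p-douklik-tz-ki-kav
1. f -> v, k -> g, p -> b, s -> z, t -> d / _ Z: fires at position(s) 1, 9: bdouklikdzkikav
2. k -> g, p -> b, s -> z / V _ V: fires at position(s) 13: bdouklikdzkigav
surface: bdouklikdzkigav

cell RANK=em, MOD=ak, POLE=pa, TOR=mi:
underlying: o-douklik-do-sel-lan
1. f -> v, k -> g, p -> b, s -> z, t -> d / _ Z: fires at position(s) 8: odoukligdosellan
2. k -> g, p -> b, s -> z / V _ V: fires at position(s) 11: odoukligdozellan
surface: odoukligdozellan

cell RANK=em, MOD=em, POLE=vo, TOR=mi:
underlying: o-douklik-tz-sel-kav
1. f -> v, k -> g, p -> b, s -> z, t -> d / _ Z: fires at position(s) 9: odouklikdzselkav
2. k -> g, p -> b, s -> z / V _ V: no change
surface: odouklikdzselkav

cell RANK=em, MOD=zo, POLE=vo, TOR=un:
underlying: o-douklik-az-na-kav
1. f -> v, k -> g, p -> b, s -> z, t -> d / _ Z: no change
2. k -> g, p -> b, s -> z / V _ V: fires at position(s) 8, 13: odoukligaznagav
surface: odoukligaznagav


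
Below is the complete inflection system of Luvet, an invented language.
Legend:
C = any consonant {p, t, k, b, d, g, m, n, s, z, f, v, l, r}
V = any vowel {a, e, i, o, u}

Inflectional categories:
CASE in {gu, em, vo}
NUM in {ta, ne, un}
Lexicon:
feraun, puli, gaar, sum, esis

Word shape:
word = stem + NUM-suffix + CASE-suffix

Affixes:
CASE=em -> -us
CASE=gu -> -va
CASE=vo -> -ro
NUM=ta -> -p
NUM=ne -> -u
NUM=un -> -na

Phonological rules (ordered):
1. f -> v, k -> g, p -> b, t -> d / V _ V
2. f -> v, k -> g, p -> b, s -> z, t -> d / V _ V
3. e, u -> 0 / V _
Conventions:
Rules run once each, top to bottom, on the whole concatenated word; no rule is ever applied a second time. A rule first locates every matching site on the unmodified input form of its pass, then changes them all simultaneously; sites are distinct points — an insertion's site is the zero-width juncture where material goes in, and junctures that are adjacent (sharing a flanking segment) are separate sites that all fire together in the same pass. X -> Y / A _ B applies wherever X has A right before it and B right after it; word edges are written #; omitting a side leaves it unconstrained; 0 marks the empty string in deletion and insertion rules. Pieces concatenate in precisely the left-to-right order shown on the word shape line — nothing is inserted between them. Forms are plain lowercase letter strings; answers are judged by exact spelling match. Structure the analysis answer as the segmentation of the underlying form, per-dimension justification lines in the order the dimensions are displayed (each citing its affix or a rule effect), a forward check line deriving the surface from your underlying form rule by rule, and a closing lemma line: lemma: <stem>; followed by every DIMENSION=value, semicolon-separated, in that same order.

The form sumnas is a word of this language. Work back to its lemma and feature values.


underlying: sum-na-us
CASE=em - signalled by the affix -us
NUM=un - signalled by the affix -na
check: sumnaus -> sumnaus -> sumnaus -> sumnas
lemma: sum; CASE=em; NUM=un


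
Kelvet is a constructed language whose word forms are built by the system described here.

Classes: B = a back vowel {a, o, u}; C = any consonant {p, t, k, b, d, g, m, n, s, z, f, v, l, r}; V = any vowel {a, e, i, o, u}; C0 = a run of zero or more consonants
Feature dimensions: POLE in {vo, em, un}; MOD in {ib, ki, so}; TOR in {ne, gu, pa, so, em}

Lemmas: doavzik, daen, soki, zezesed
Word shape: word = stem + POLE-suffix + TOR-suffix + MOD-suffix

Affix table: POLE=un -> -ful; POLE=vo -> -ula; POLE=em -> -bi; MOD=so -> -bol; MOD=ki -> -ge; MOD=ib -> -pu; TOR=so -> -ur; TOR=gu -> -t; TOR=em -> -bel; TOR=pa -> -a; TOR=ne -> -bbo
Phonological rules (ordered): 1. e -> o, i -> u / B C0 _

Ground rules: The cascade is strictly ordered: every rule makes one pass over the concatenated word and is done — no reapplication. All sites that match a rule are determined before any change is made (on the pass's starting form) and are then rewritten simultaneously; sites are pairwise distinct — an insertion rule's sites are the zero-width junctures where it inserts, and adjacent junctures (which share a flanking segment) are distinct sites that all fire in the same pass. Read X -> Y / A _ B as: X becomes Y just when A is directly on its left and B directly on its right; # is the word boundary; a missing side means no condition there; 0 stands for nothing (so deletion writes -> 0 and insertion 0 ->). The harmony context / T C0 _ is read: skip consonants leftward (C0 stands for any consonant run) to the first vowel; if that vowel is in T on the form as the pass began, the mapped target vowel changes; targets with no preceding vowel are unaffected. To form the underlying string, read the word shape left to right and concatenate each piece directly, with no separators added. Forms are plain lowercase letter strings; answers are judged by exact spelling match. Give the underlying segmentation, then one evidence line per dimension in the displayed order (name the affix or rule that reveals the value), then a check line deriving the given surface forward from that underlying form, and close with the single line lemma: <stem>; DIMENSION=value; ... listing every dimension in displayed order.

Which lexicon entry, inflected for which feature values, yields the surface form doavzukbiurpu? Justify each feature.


underlying: doavzik-bi-ur-pu
POLE=em - signalled by the affix -bi
MOD=ib - signalled by the affix -pu
TOR=so - signalled by the affix -ur
check: doavzikbiurpu -> doavzukbiurpu
lemma: doavzik; POLE=em; MOD=ib; TOR=so
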